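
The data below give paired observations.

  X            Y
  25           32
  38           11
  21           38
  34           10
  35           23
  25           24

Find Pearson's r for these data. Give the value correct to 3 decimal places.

n = 6, ΣX = 178, ΣY = 138, ΣX² = 5516, ΣY² = 3794, ΣXY = 3761
nΣXY − ΣXΣY = 22566 − 24564 = -1998
nΣX² − (ΣX)² = 33096 − 31684 = 1412; nΣY² − (ΣY)² = 22764 − 19044 = 3720
r = -1998 / √(1412 × 3720) = -1998 / 2291.8639 ≈ -0.872

-0.872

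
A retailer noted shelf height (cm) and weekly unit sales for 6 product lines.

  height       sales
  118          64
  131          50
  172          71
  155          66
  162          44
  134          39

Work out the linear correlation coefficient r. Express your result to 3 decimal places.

n = 6, Σx = 872, Σy = 334, Σx² = 128894, Σy² = 19450, Σxy = 48898
nΣxy − ΣxΣy = 293388 − 291248 = 2140
nΣx² − (Σx)² = 773364 − 760384 = 12980; nΣy² − (Σy)² = 116700 − 111556 = 5144
r = 2140 / √(12980 × 5144) = 2140 / 8171.2374 ≈ 0.262

0.262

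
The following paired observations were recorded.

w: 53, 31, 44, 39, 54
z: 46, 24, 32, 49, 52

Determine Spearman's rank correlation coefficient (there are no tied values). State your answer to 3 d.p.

0.700

Rank w: 4, 1, 3, 2, 5
Rank z: 3, 1, 2, 4, 5
d = rank(w) − rank(z): 1, 0, 1, -2, 0; Σd² = 6
ρ = 1 − 6Σd² / [n(n²−1)] = 1 − 6×6 / (5×24) = 1 − 36/120 ≈ 0.700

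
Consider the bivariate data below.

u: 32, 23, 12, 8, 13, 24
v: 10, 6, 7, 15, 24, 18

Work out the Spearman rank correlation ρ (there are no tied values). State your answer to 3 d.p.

Rank u: 6, 4, 2, 1, 3, 5
Rank v: 3, 1, 2, 4, 6, 5
d = rank(u) − rank(v): 3, 3, 0, -3, -3, 0; Σd² = 36
ρ = 1 − 6Σd² / [n(n²−1)] = 1 − 6×36 / (6×35) = 1 − 216/210 ≈ -0.029

-0.029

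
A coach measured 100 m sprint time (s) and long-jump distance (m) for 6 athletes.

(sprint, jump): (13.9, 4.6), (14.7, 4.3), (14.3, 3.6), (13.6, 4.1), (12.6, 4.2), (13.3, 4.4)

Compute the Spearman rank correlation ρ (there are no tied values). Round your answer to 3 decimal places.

-0.086

Rank sprint: 4, 6, 5, 3, 1, 2
Rank jump: 6, 4, 1, 2, 3, 5
d = rank(sprint) − rank(jump): -2, 2, 4, 1, -2, -3; Σd² = 38
ρ = 1 − 6Σd² / [n(n²−1)] = 1 − 6×38 / (6×35) = 1 − 228/210 ≈ -0.086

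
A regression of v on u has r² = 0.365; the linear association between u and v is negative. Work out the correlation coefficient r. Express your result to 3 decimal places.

-0.604

|r| = √0.365 = 0.604
The association is negative, so r = −0.604.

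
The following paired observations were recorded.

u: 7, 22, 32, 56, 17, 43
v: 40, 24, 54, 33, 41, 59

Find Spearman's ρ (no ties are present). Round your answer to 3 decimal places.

0.143

Rank u: 1, 3, 4, 6, 2, 5
Rank v: 3, 1, 5, 2, 4, 6
d = rank(u) − rank(v): -2, 2, -1, 4, -2, -1; Σd² = 30
ρ = 1 − 6Σd² / [n(n²−1)] = 1 − 6×30 / (6×35) = 1 − 180/210 ≈ 0.143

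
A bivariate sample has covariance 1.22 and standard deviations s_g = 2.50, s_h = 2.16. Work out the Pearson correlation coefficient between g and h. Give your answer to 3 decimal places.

0.226

r = Cov(g,h) / (s_g · s_h) = 1.22 / (2.50 × 2.16)
  = 1.22 / 5.4000 ≈ 0.226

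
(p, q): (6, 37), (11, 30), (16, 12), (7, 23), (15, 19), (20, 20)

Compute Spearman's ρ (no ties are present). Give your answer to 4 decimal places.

-0.7714

Rank p: 1, 3, 5, 2, 4, 6
Rank q: 6, 5, 1, 4, 2, 3
d = rank(p) − rank(q): -5, -2, 4, -2, 2, 3; Σd² = 62
ρ = 1 − 6Σd² / [n(n²−1)] = 1 − 6×62 / (6×35) = 1 − 372/210 ≈ -0.7714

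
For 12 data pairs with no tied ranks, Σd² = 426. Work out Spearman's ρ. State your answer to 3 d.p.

ρ = 1 − 6Σd² / [n(n²−1)] = 1 − 6×426 / (12×143)
  = 1 − 2556/1716 = 1 − 1.4895 ≈ -0.490

-0.490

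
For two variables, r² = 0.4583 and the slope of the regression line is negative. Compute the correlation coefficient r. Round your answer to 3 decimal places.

-0.677

|r| = √0.4583 = 0.677
The association is negative, so r = −0.677.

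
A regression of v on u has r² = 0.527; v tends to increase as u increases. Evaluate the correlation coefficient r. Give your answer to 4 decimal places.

0.7259

|r| = √0.527 = 0.7259
The association is positive, so r = 0.7259.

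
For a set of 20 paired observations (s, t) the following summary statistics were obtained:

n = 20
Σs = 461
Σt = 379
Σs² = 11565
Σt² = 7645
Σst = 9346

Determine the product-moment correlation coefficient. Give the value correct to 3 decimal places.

r = (nΣst − ΣsΣt) / √[(nΣs² − (Σs)²)(nΣt² − (Σt)²)]
Numerator: 20×9346 − 461×379 = 12201
Denominator: √[(231300 − 212521)(152900 − 143641)] = √[18779 × 9259] = 13186.1579
r = 12201 / 13186.1579 ≈ 0.925

0.925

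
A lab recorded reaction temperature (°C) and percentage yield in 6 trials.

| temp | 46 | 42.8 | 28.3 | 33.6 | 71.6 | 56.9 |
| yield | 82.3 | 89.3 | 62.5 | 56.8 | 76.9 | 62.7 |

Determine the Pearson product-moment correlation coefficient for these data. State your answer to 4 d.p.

0.3189

n = 6, Σx = 279.2, Σy = 430.5, Σx² = 14241.86, Σy² = 31725.17, Σxy = 20358.74
nΣxy − ΣxΣy = 122152.44 − 120195.6 = 1956.84
nΣx² − (Σx)² = 85451.16 − 77952.64 = 7498.52; nΣy² − (Σy)² = 190351.02 − 185330.25 = 5020.77
r = 1956.84 / √(7498.52 × 5020.77) = 1956.84 / 6135.8247 ≈ 0.3189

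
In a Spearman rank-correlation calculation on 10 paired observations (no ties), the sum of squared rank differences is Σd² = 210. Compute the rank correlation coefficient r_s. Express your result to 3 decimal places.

ρ = 1 − 6Σd² / [n(n²−1)] = 1 − 6×210 / (10×99)
  = 1 − 1260/990 = 1 − 1.2727 ≈ -0.273

-0.273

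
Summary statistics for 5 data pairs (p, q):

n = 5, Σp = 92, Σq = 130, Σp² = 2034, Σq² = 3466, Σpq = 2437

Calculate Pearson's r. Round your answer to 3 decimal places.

r = (nΣpq − ΣpΣq) / √[(nΣp² − (Σp)²)(nΣq² − (Σq)²)]
Numerator: 5×2437 − 92×130 = 225
Denominator: √[(10170 − 8464)(17330 − 16900)] = √[1706 × 430] = 856.4928
r = 225 / 856.4928 ≈ 0.263

0.263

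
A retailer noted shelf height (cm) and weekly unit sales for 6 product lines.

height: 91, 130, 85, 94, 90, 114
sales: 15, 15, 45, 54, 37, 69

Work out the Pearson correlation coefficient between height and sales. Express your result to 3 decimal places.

-0.130

n = 6, Σx = 604, Σy = 235, Σx² = 62338, Σy² = 11521, Σxy = 23412
nΣxy − ΣxΣy = 140472 − 141940 = -1468
nΣx² − (Σx)² = 374028 − 364816 = 9212; nΣy² − (Σy)² = 69126 − 55225 = 13901
r = -1468 / √(9212 × 13901) = -1468 / 11316.1836 ≈ -0.130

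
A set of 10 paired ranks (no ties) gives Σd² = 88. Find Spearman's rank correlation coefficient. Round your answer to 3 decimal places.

ρ = 1 − 6Σd² / [n(n²−1)] = 1 − 6×88 / (10×99)
  = 1 − 528/990 = 1 − 0.5333 ≈ 0.467

0.467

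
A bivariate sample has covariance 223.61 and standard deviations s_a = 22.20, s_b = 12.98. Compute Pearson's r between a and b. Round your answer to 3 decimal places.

r = Cov(a,b) / (s_a · s_b) = 223.61 / (22.20 × 12.98)
  = 223.61 / 288.1560 ≈ 0.776

0.776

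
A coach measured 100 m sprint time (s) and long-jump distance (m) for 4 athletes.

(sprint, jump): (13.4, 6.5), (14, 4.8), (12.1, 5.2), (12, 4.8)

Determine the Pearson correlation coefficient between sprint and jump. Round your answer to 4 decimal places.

0.2448

n = 4, Σx = 51.5, Σy = 21.3, Σx² = 665.97, Σy² = 115.37, Σxy = 274.82
nΣxy − ΣxΣy = 1099.28 − 1096.95 = 2.33
nΣx² − (Σx)² = 2663.88 − 2652.25 = 11.63; nΣy² − (Σy)² = 461.48 − 453.69 = 7.79
r = 2.33 / √(11.63 × 7.79) = 2.33 / 9.5183 ≈ 0.2448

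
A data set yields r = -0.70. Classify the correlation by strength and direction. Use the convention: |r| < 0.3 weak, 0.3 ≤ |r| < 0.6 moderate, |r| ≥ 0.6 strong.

r = -0.70 < 0 so the relationship is negative.
|r| = 0.70, which falls in the strong range.

strong negative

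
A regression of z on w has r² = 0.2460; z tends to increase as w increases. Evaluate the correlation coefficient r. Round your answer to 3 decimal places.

|r| = √0.2460 = 0.496
The association is positive, so r = 0.496.

0.496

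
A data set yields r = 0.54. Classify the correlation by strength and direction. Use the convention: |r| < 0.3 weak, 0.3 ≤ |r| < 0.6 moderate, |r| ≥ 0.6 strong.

r = 0.54 > 0 so the relationship is positive.
|r| = 0.54, which falls in the moderate range.

moderate positive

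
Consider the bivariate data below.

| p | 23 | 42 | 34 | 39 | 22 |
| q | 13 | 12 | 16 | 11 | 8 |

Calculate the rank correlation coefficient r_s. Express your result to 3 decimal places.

0.200

Rank p: 2, 5, 3, 4, 1
Rank q: 4, 3, 5, 2, 1
d = rank(p) − rank(q): -2, 2, -2, 2, 0; Σd² = 16
ρ = 1 − 6Σd² / [n(n²−1)] = 1 − 6×16 / (5×24) = 1 − 96/120 ≈ 0.200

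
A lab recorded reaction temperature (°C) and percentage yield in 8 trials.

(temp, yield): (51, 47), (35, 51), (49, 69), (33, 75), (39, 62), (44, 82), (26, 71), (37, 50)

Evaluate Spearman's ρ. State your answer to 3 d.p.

Rank temp: 8, 3, 7, 2, 5, 6, 1, 4
Rank yield: 1, 3, 5, 7, 4, 8, 6, 2
d = rank(temp) − rank(yield): 7, 0, 2, -5, 1, -2, -5, 2; Σd² = 112
ρ = 1 − 6Σd² / [n(n²−1)] = 1 − 6×112 / (8×63) = 1 − 672/504 ≈ -0.333

-0.333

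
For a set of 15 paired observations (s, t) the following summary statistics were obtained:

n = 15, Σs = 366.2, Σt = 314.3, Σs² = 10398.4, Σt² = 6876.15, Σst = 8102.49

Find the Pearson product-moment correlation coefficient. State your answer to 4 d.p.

0.6597

r = (nΣst − ΣsΣt) / √[(nΣs² − (Σs)²)(nΣt² − (Σt)²)]
Numerator: 15×8102.49 − 366.2×314.3 = 6440.69
Denominator: √[(155976 − 134102.44)(103142.25 − 98784.49)] = √[21873.56 × 4357.76] = 9763.1821
r = 6440.69 / 9763.1821 ≈ 0.6597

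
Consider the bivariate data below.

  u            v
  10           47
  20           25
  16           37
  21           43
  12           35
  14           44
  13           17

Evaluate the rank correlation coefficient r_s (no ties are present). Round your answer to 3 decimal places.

-0.179

Rank u: 1, 6, 5, 7, 2, 4, 3
Rank v: 7, 2, 4, 5, 3, 6, 1
d = rank(u) − rank(v): -6, 4, 1, 2, -1, -2, 2; Σd² = 66
ρ = 1 − 6Σd² / [n(n²−1)] = 1 − 6×66 / (7×48) = 1 − 396/336 ≈ -0.179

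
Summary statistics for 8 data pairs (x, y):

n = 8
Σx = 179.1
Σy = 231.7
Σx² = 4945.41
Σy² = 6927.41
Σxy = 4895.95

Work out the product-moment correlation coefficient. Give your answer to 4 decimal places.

-0.6466

r = (nΣxy − ΣxΣy) / √[(nΣx² − (Σx)²)(nΣy² − (Σy)²)]
Numerator: 8×4895.95 − 179.1×231.7 = -2329.87
Denominator: √[(39563.28 − 32076.81)(55419.28 − 53684.89)] = √[7486.47 × 1734.39] = 3603.3954
r = -2329.87 / 3603.3954 ≈ -0.6466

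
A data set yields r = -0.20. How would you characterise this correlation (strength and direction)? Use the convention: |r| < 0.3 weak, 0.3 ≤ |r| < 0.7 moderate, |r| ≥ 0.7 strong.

weak negative

r = -0.20 < 0 so the relationship is negative.
|r| = 0.20, which falls in the weak range.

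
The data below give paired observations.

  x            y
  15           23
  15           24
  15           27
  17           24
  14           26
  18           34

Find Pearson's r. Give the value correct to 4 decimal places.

0.6148

n = 6, Σx = 94, Σy = 158, Σx² = 1484, Σy² = 4242, Σxy = 2494
nΣxy − ΣxΣy = 14964 − 14852 = 112
nΣx² − (Σx)² = 8904 − 8836 = 68; nΣy² − (Σy)² = 25452 − 24964 = 488
r = 112 / √(68 × 488) = 112 / 182.1648 ≈ 0.6148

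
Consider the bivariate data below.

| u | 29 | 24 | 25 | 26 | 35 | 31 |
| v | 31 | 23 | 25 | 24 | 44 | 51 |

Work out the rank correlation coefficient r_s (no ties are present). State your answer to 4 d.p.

0.8857

Rank u: 4, 1, 2, 3, 6, 5
Rank v: 4, 1, 3, 2, 5, 6
d = rank(u) − rank(v): 0, 0, -1, 1, 1, -1; Σd² = 4
ρ = 1 − 6Σd² / [n(n²−1)] = 1 − 6×4 / (6×35) = 1 − 24/210 ≈ 0.8857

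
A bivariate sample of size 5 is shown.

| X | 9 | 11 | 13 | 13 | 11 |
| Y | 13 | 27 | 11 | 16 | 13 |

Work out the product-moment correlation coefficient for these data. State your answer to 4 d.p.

n = 5, ΣX = 57, ΣY = 80, ΣX² = 661, ΣY² = 1444, ΣXY = 908
nΣXY − ΣXΣY = 4540 − 4560 = -20
nΣX² − (ΣX)² = 3305 − 3249 = 56; nΣY² − (ΣY)² = 7220 − 6400 = 820
r = -20 / √(56 × 820) = -20 / 214.2895 ≈ -0.0933

-0.0933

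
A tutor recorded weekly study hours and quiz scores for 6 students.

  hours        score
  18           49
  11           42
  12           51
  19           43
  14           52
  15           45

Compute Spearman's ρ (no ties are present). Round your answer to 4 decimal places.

-0.0286

Rank hours: 5, 1, 2, 6, 3, 4
Rank score: 4, 1, 5, 2, 6, 3
d = rank(hours) − rank(score): 1, 0, -3, 4, -3, 1; Σd² = 36
ρ = 1 − 6Σd² / [n(n²−1)] = 1 − 6×36 / (6×35) = 1 − 216/210 ≈ -0.0286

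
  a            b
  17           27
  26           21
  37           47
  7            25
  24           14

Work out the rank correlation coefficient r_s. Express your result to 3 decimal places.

0.200

Rank a: 2, 4, 5, 1, 3
Rank b: 4, 2, 5, 3, 1
d = rank(a) − rank(b): -2, 2, 0, -2, 2; Σd² = 16
ρ = 1 − 6Σd² / [n(n²−1)] = 1 − 6×16 / (5×24) = 1 − 96/120 ≈ 0.200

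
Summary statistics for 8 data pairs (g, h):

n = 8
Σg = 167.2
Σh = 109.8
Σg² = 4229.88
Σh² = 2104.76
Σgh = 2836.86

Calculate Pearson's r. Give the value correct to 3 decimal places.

r = (nΣgh − ΣgΣh) / √[(nΣg² − (Σg)²)(nΣh² − (Σh)²)]
Numerator: 8×2836.86 − 167.2×109.8 = 4336.32
Denominator: √[(33839.04 − 27955.84)(16838.08 − 12056.04)] = √[5883.2 × 4782.04] = 5304.1208
r = 4336.32 / 5304.1208 ≈ 0.818

0.818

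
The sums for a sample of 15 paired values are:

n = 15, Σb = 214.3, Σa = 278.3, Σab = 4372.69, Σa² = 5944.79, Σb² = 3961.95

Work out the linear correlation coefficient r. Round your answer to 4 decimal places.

0.4730

r = (nΣab − ΣaΣb) / √[(nΣa² − (Σa)²)(nΣb² − (Σb)²)]
Numerator: 15×4372.69 − 278.3×214.3 = 5950.66
Denominator: √[(89171.85 − 77450.89)(59429.25 − 45924.49)] = √[11720.96 × 13504.76] = 12581.2858
r = 5950.66 / 12581.2858 ≈ 0.4730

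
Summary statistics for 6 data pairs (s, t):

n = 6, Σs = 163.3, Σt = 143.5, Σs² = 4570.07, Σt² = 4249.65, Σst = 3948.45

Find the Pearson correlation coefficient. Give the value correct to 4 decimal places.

0.1337

r = (nΣst − ΣsΣt) / √[(nΣs² − (Σs)²)(nΣt² − (Σt)²)]
Numerator: 6×3948.45 − 163.3×143.5 = 257.15
Denominator: √[(27420.42 − 26666.89)(25497.9 − 20592.25)] = √[753.53 × 4905.65] = 1922.6426
r = 257.15 / 1922.6426 ≈ 0.1337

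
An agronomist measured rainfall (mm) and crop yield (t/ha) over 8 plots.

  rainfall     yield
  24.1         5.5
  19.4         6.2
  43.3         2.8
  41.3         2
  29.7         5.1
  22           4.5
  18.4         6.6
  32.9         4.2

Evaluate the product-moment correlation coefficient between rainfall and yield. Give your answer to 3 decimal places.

n = 8, Σx = 231.1, Σy = 36.9, Σx² = 7324.81, Σy² = 187.99, Σxy = 966.76
nΣxy − ΣxΣy = 7734.08 − 8527.59 = -793.51
nΣx² − (Σx)² = 58598.48 − 53407.21 = 5191.27; nΣy² − (Σy)² = 1503.92 − 1361.61 = 142.31
r = -793.51 / √(5191.27 × 142.31) = -793.51 / 859.5171 ≈ -0.923

-0.923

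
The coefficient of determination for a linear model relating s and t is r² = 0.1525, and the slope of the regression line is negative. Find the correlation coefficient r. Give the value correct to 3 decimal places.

|r| = √0.1525 = 0.391
The association is negative, so r = −0.391.

-0.391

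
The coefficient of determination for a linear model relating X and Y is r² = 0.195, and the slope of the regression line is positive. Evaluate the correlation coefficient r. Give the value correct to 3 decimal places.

|r| = √0.195 = 0.442
The association is positive, so r = 0.442.

0.442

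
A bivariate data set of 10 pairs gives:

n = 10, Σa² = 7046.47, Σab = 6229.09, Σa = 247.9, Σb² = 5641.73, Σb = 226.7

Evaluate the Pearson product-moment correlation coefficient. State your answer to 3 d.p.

r = (nΣab − ΣaΣb) / √[(nΣa² − (Σa)²)(nΣb² − (Σb)²)]
Numerator: 10×6229.09 − 247.9×226.7 = 6091.97
Denominator: √[(70464.7 − 61454.41)(56417.3 − 51392.89)] = √[9010.29 × 5024.41] = 6728.4018
r = 6091.97 / 6728.4018 ≈ 0.905

0.905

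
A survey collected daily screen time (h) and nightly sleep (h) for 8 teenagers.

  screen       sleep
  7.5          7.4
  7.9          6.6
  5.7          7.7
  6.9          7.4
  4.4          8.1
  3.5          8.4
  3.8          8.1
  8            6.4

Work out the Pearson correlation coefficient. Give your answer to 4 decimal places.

-0.9310

n = 8, Σx = 47.7, Σy = 60.1, Σx² = 308.81, Σy² = 455.11, Σxy = 349.61
nΣxy − ΣxΣy = 2796.88 − 2866.77 = -69.89
nΣx² − (Σx)² = 2470.48 − 2275.29 = 195.19; nΣy² − (Σy)² = 3640.88 − 3612.01 = 28.87
r = -69.89 / √(195.19 × 28.87) = -69.89 / 75.0675 ≈ -0.9310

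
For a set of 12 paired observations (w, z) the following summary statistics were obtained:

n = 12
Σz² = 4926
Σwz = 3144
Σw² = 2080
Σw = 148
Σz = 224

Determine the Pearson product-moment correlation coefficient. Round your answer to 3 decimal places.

r = (nΣwz − ΣwΣz) / √[(nΣw² − (Σw)²)(nΣz² − (Σz)²)]
Numerator: 12×3144 − 148×224 = 4576
Denominator: √[(24960 − 21904)(59112 − 50176)] = √[3056 × 8936] = 5225.7455
r = 4576 / 5225.7455 ≈ 0.876

0.876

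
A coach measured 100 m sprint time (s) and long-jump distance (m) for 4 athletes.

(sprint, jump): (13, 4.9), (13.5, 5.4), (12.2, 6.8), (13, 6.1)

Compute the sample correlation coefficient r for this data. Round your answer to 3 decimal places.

n = 4, Σx = 51.7, Σy = 23.2, Σx² = 669.09, Σy² = 136.62, Σxy = 298.86
nΣxy − ΣxΣy = 1195.44 − 1199.44 = -4
nΣx² − (Σx)² = 2676.36 − 2672.89 = 3.47; nΣy² − (Σy)² = 546.48 − 538.24 = 8.24
r = -4 / √(3.47 × 8.24) = -4 / 5.3472 ≈ -0.748

-0.748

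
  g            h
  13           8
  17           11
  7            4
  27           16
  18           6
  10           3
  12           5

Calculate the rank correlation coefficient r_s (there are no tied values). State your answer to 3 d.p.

0.857

Rank g: 4, 5, 1, 7, 6, 2, 3
Rank h: 5, 6, 2, 7, 4, 1, 3
d = rank(g) − rank(h): -1, -1, -1, 0, 2, 1, 0; Σd² = 8
ρ = 1 − 6Σd² / [n(n²−1)] = 1 − 6×8 / (7×48) = 1 − 48/336 ≈ 0.857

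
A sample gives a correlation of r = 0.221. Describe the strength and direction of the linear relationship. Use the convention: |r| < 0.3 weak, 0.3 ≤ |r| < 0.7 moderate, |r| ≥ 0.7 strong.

r = 0.221 > 0 so the relationship is positive.
|r| = 0.221, which falls in the weak range.

weak positive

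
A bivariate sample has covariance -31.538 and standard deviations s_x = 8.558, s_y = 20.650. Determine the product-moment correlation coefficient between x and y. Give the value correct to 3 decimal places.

r = Cov(x,y) / (s_x · s_y) = -31.538 / (8.558 × 20.650)
  = -31.538 / 176.7227 ≈ -0.178

-0.178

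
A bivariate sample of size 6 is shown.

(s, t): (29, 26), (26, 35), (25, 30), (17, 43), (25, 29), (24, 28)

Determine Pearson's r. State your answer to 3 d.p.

-0.850

n = 6, Σs = 146, Σt = 191, Σs² = 3632, Σt² = 6275, Σst = 4542
nΣst − ΣsΣt = 27252 − 27886 = -634
nΣs² − (Σs)² = 21792 − 21316 = 476; nΣt² − (Σt)² = 37650 − 36481 = 1169
r = -634 / √(476 × 1169) = -634 / 745.9517 ≈ -0.850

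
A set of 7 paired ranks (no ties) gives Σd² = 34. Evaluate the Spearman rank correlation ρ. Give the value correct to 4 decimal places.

ρ = 1 − 6Σd² / [n(n²−1)] = 1 − 6×34 / (7×48)
  = 1 − 204/336 = 1 − 0.60714 ≈ 0.3929

0.3929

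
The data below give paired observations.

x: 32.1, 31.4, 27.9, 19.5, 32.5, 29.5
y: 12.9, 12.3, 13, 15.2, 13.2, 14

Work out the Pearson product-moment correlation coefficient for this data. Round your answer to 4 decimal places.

n = 6, Σx = 172.9, Σy = 80.6, Σx² = 5101.53, Σy² = 1087.98, Σxy = 2301.41
nΣxy − ΣxΣy = 13808.46 − 13935.74 = -127.28
nΣx² − (Σx)² = 30609.18 − 29894.41 = 714.77; nΣy² − (Σy)² = 6527.88 − 6496.36 = 31.52
r = -127.28 / √(714.77 × 31.52) = -127.28 / 150.0985 ≈ -0.8480

-0.8480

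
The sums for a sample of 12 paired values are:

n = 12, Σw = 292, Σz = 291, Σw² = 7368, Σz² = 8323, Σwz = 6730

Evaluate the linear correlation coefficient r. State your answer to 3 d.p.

r = (nΣwz − ΣwΣz) / √[(nΣw² − (Σw)²)(nΣz² − (Σz)²)]
Numerator: 12×6730 − 292×291 = -4212
Denominator: √[(88416 − 85264)(99876 − 84681)] = √[3152 × 15195] = 6920.5954
r = -4212 / 6920.5954 ≈ -0.609

-0.609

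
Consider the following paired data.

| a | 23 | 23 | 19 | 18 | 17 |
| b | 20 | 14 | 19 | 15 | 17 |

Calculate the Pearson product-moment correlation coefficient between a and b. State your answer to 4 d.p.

n = 5, Σa = 100, Σb = 85, Σa² = 2032, Σb² = 1471, Σab = 1702
nΣab − ΣaΣb = 8510 − 8500 = 10
nΣa² − (Σa)² = 10160 − 10000 = 160; nΣb² − (Σb)² = 7355 − 7225 = 130
r = 10 / √(160 × 130) = 10 / 144.2221 ≈ 0.0693

0.0693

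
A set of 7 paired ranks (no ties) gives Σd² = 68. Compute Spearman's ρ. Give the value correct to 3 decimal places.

ρ = 1 − 6Σd² / [n(n²−1)] = 1 − 6×68 / (7×48)
  = 1 − 408/336 = 1 − 1.2143 ≈ -0.214

-0.214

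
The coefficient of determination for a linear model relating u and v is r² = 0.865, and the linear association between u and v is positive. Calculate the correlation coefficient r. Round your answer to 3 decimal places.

0.930

|r| = √0.865 = 0.930
The association is positive, so r = 0.930.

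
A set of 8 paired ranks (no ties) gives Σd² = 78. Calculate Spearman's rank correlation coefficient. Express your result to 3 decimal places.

ρ = 1 − 6Σd² / [n(n²−1)] = 1 − 6×78 / (8×63)
  = 1 − 468/504 = 1 − 0.9286 ≈ 0.071

0.071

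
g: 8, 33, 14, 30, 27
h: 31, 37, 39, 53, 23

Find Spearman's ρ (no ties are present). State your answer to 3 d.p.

Rank g: 1, 5, 2, 4, 3
Rank h: 2, 3, 4, 5, 1
d = rank(g) − rank(h): -1, 2, -2, -1, 2; Σd² = 14
ρ = 1 − 6Σd² / [n(n²−1)] = 1 − 6×14 / (5×24) = 1 − 84/120 ≈ 0.300

0.300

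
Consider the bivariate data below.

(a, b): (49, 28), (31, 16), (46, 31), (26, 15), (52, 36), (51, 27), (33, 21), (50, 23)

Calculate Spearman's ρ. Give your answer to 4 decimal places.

0.7857

Rank a: 5, 2, 4, 1, 8, 7, 3, 6
Rank b: 6, 2, 7, 1, 8, 5, 3, 4
d = rank(a) − rank(b): -1, 0, -3, 0, 0, 2, 0, 2; Σd² = 18
ρ = 1 − 6Σd² / [n(n²−1)] = 1 − 6×18 / (8×63) = 1 − 108/504 ≈ 0.7857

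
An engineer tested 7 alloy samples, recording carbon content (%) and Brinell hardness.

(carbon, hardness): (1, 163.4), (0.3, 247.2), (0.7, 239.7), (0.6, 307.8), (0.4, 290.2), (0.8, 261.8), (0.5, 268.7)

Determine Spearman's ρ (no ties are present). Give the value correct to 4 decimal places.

-0.4643

Rank carbon: 7, 1, 5, 4, 2, 6, 3
Rank hardness: 1, 3, 2, 7, 6, 4, 5
d = rank(carbon) − rank(hardness): 6, -2, 3, -3, -4, 2, -2; Σd² = 82
ρ = 1 − 6Σd² / [n(n²−1)] = 1 − 6×82 / (7×48) = 1 − 492/336 ≈ -0.4643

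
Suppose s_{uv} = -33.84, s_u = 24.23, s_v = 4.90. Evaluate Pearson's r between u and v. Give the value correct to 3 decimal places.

r = Cov(u,v) / (s_u · s_v) = -33.84 / (24.23 × 4.90)
  = -33.84 / 118.7270 ≈ -0.285

-0.285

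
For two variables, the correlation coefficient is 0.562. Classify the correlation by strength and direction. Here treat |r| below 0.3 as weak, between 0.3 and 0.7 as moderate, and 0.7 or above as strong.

moderate positive

r = 0.562 > 0 so the relationship is positive.
|r| = 0.562, which falls in the moderate range.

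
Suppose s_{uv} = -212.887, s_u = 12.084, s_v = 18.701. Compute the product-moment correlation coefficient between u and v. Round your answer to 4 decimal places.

r = Cov(u,v) / (s_u · s_v) = -212.887 / (12.084 × 18.701)
  = -212.887 / 225.9829 ≈ -0.9420

-0.9420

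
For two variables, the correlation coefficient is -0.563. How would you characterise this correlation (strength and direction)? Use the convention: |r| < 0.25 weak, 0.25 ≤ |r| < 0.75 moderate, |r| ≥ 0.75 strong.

moderate negative

r = -0.563 < 0 so the relationship is negative.
|r| = 0.563, which falls in the moderate range.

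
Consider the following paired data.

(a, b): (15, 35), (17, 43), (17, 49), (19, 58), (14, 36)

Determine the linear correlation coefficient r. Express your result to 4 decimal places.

0.9455

n = 5, Σa = 82, Σb = 221, Σa² = 1360, Σb² = 10135, Σab = 3695
nΣab − ΣaΣb = 18475 − 18122 = 353
nΣa² − (Σa)² = 6800 − 6724 = 76; nΣb² − (Σb)² = 50675 − 48841 = 1834
r = 353 / √(76 × 1834) = 353 / 373.3417 ≈ 0.9455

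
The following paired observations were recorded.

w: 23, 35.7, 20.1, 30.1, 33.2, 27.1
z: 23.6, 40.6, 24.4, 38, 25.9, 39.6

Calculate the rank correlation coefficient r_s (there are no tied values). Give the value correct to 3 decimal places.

0.714

Rank w: 2, 6, 1, 4, 5, 3
Rank z: 1, 6, 2, 4, 3, 5
d = rank(w) − rank(z): 1, 0, -1, 0, 2, -2; Σd² = 10
ρ = 1 − 6Σd² / [n(n²−1)] = 1 − 6×10 / (6×35) = 1 − 60/210 ≈ 0.714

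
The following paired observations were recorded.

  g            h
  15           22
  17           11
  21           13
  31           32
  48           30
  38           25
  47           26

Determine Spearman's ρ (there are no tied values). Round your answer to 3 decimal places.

Rank g: 1, 2, 3, 4, 7, 5, 6
Rank h: 3, 1, 2, 7, 6, 4, 5
d = rank(g) − rank(h): -2, 1, 1, -3, 1, 1, 1; Σd² = 18
ρ = 1 − 6Σd² / [n(n²−1)] = 1 − 6×18 / (7×48) = 1 − 108/336 ≈ 0.679

0.679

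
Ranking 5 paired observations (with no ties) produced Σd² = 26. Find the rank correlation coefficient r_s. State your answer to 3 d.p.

-0.300

ρ = 1 − 6Σd² / [n(n²−1)] = 1 − 6×26 / (5×24)
  = 1 − 156/120 = 1 − 1.3000 ≈ -0.300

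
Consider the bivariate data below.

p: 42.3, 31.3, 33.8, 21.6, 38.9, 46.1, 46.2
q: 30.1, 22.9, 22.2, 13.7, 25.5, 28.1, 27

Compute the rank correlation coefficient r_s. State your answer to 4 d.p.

Rank p: 5, 2, 3, 1, 4, 6, 7
Rank q: 7, 3, 2, 1, 4, 6, 5
d = rank(p) − rank(q): -2, -1, 1, 0, 0, 0, 2; Σd² = 10
ρ = 1 − 6Σd² / [n(n²−1)] = 1 − 6×10 / (7×48) = 1 − 60/336 ≈ 0.8214

0.8214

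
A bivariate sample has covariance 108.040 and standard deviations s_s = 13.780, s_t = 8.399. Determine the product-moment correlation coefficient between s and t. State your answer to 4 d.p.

0.9335

r = Cov(s,t) / (s_s · s_t) = 108.040 / (13.780 × 8.399)
  = 108.040 / 115.7382 ≈ 0.9335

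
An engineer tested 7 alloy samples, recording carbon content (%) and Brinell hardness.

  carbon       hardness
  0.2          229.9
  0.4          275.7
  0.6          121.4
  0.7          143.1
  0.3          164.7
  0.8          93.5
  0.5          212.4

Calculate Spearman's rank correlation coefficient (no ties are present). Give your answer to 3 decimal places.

-0.786

Rank carbon: 1, 3, 5, 6, 2, 7, 4
Rank hardness: 6, 7, 2, 3, 4, 1, 5
d = rank(carbon) − rank(hardness): -5, -4, 3, 3, -2, 6, -1; Σd² = 100
ρ = 1 − 6Σd² / [n(n²−1)] = 1 − 6×100 / (7×48) = 1 − 600/336 ≈ -0.786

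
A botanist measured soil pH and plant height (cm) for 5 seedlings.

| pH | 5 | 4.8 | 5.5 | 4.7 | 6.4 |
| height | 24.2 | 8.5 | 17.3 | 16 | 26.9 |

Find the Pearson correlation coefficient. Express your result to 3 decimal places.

0.681

n = 5, Σx = 26.4, Σy = 92.9, Σx² = 141.34, Σy² = 1936.79, Σxy = 504.31
nΣxy − ΣxΣy = 2521.55 − 2452.56 = 68.99
nΣx² − (Σx)² = 706.7 − 696.96 = 9.74; nΣy² − (Σy)² = 9683.95 − 8630.41 = 1053.54
r = 68.99 / √(9.74 × 1053.54) = 68.99 / 101.2990 ≈ 0.681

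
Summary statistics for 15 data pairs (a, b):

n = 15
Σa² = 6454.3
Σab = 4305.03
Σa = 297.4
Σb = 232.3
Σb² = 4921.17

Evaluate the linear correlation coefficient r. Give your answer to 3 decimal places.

r = (nΣab − ΣaΣb) / √[(nΣa² − (Σa)²)(nΣb² − (Σb)²)]
Numerator: 15×4305.03 − 297.4×232.3 = -4510.57
Denominator: √[(96814.5 − 88446.76)(73817.55 − 53963.29)] = √[8367.74 × 19854.26] = 12889.3478
r = -4510.57 / 12889.3478 ≈ -0.350

-0.350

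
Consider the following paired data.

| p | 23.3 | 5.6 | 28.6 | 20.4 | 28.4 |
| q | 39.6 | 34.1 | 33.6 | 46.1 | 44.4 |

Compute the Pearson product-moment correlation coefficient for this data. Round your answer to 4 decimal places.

n = 5, Σp = 106.3, Σq = 197.8, Σp² = 2614.93, Σq² = 7956.5, Σpq = 4276
nΣpq − ΣpΣq = 21380 − 21026.14 = 353.86
nΣp² − (Σp)² = 13074.65 − 11299.69 = 1774.96; nΣq² − (Σq)² = 39782.5 − 39124.84 = 657.66
r = 353.86 / √(1774.96 × 657.66) = 353.86 / 1080.4259 ≈ 0.3275

0.3275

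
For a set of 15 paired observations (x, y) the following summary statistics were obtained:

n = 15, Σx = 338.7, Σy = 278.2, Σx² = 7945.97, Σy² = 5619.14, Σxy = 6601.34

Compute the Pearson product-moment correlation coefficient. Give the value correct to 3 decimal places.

r = (nΣxy − ΣxΣy) / √[(nΣx² − (Σx)²)(nΣy² − (Σy)²)]
Numerator: 15×6601.34 − 338.7×278.2 = 4793.76
Denominator: √[(119189.55 − 114717.69)(84287.1 − 77395.24)] = √[4471.86 × 6891.86] = 5551.5253
r = 4793.76 / 5551.5253 ≈ 0.864

0.864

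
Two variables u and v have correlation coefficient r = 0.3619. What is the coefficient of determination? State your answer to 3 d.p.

0.131

r² = (0.3619)² = 0.131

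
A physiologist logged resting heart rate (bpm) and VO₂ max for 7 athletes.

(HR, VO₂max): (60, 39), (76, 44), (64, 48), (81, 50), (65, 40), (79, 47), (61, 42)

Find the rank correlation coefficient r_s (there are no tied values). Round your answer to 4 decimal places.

Rank HR: 1, 5, 3, 7, 4, 6, 2
Rank VO₂max: 1, 4, 6, 7, 2, 5, 3
d = rank(HR) − rank(VO₂max): 0, 1, -3, 0, 2, 1, -1; Σd² = 16
ρ = 1 − 6Σd² / [n(n²−1)] = 1 − 6×16 / (7×48) = 1 − 96/336 ≈ 0.7143

0.7143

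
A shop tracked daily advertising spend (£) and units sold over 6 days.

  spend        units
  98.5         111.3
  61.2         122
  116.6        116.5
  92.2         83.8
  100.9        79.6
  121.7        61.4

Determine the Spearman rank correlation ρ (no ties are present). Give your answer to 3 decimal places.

-0.600

Rank spend: 3, 1, 5, 2, 4, 6
Rank units: 4, 6, 5, 3, 2, 1
d = rank(spend) − rank(units): -1, -5, 0, -1, 2, 5; Σd² = 56
ρ = 1 − 6Σd² / [n(n²−1)] = 1 − 6×56 / (6×35) = 1 − 336/210 ≈ -0.600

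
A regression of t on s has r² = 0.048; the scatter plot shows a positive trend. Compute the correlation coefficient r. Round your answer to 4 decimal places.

|r| = √0.048 = 0.2191
The association is positive, so r = 0.2191.

0.2191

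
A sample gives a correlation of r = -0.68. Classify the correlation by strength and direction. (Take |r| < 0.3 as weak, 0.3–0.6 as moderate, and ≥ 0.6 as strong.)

strong negative

r = -0.68 < 0 so the relationship is negative.
|r| = 0.68, which falls in the strong range.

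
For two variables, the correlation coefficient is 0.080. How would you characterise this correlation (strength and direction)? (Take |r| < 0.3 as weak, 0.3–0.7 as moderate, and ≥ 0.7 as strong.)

weak positive

r = 0.080 > 0 so the relationship is positive.
|r| = 0.080, which falls in the weak range.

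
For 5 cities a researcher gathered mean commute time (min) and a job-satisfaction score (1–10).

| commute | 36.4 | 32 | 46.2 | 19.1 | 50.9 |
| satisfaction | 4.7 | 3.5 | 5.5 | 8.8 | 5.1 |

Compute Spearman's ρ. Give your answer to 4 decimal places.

-0.1000

Rank commute: 3, 2, 4, 1, 5
Rank satisfaction: 2, 1, 4, 5, 3
d = rank(commute) − rank(satisfaction): 1, 1, 0, -4, 2; Σd² = 22
ρ = 1 − 6Σd² / [n(n²−1)] = 1 − 6×22 / (5×24) = 1 − 132/120 ≈ -0.1000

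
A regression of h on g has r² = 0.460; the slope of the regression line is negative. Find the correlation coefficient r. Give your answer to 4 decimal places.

-0.6782

|r| = √0.460 = 0.6782
The association is negative, so r = −0.6782.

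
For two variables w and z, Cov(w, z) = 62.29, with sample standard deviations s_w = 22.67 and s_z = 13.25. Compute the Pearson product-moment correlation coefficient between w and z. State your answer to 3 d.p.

r = Cov(w,z) / (s_w · s_z) = 62.29 / (22.67 × 13.25)
  = 62.29 / 300.3775 ≈ 0.207

0.207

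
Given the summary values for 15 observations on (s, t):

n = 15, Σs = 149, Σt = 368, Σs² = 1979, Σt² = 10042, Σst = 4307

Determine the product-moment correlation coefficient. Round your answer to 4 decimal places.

r = (nΣst − ΣsΣt) / √[(nΣs² − (Σs)²)(nΣt² − (Σt)²)]
Numerator: 15×4307 − 149×368 = 9773
Denominator: √[(29685 − 22201)(150630 − 135424)] = √[7484 × 15206] = 10667.7881
r = 9773 / 10667.7881 ≈ 0.9161

0.9161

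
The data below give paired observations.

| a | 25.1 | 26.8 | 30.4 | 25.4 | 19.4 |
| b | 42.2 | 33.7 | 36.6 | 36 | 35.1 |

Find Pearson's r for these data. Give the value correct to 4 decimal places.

n = 5, Σa = 127.1, Σb = 183.6, Σa² = 3293.93, Σb² = 6784.1, Σab = 4670.36
nΣab − ΣaΣb = 23351.8 − 23335.56 = 16.24
nΣa² − (Σa)² = 16469.65 − 16154.41 = 315.24; nΣb² − (Σb)² = 33920.5 − 33708.96 = 211.54
r = 16.24 / √(315.24 × 211.54) = 16.24 / 258.2361 ≈ 0.0629

0.0629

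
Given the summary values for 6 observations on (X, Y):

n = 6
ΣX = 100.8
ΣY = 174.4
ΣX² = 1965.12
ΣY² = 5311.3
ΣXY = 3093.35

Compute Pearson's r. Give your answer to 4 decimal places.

0.6373

r = (nΣXY − ΣXΣY) / √[(nΣX² − (ΣX)²)(nΣY² − (ΣY)²)]
Numerator: 6×3093.35 − 100.8×174.4 = 980.58
Denominator: √[(11790.72 − 10160.64)(31867.8 − 30415.36)] = √[1630.08 × 1452.44] = 1538.6986
r = 980.58 / 1538.6986 ≈ 0.6373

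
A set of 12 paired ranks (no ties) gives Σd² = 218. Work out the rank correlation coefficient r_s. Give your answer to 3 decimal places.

0.238

ρ = 1 − 6Σd² / [n(n²−1)] = 1 − 6×218 / (12×143)
  = 1 − 1308/1716 = 1 − 0.7622 ≈ 0.238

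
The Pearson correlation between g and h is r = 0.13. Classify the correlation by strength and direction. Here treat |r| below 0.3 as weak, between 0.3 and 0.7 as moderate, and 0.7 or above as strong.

weak positive

r = 0.13 > 0 so the relationship is positive.
|r| = 0.13, which falls in the weak range.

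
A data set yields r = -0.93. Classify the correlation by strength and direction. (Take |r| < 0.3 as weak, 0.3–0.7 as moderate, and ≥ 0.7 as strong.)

r = -0.93 < 0 so the relationship is negative.
|r| = 0.93, which falls in the strong range.

strong negative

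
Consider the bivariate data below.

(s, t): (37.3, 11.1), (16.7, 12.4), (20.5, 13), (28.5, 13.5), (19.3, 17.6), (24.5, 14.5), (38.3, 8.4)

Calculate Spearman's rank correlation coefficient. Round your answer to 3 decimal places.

-0.536

Rank s: 6, 1, 3, 5, 2, 4, 7
Rank t: 2, 3, 4, 5, 7, 6, 1
d = rank(s) − rank(t): 4, -2, -1, 0, -5, -2, 6; Σd² = 86
ρ = 1 − 6Σd² / [n(n²−1)] = 1 − 6×86 / (7×48) = 1 − 516/336 ≈ -0.536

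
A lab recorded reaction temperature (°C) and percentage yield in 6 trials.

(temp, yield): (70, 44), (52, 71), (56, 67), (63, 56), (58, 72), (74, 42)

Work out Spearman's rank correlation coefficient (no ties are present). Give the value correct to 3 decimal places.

Rank temp: 5, 1, 2, 4, 3, 6
Rank yield: 2, 5, 4, 3, 6, 1
d = rank(temp) − rank(yield): 3, -4, -2, 1, -3, 5; Σd² = 64
ρ = 1 − 6Σd² / [n(n²−1)] = 1 − 6×64 / (6×35) = 1 − 384/210 ≈ -0.829

-0.829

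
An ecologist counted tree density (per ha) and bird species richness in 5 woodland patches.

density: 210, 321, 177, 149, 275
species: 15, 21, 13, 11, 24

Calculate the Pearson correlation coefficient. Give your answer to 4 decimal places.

0.9091

n = 5, Σx = 1132, Σy = 84, Σx² = 276296, Σy² = 1532, Σxy = 20431
nΣxy − ΣxΣy = 102155 − 95088 = 7067
nΣx² − (Σx)² = 1381480 − 1281424 = 100056; nΣy² − (Σy)² = 7660 − 7056 = 604
r = 7067 / √(100056 × 604) = 7067 / 7773.9195 ≈ 0.9091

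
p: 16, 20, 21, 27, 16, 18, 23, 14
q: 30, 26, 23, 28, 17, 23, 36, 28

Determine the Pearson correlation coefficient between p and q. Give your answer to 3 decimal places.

n = 8, Σp = 155, Σq = 211, Σp² = 3131, Σq² = 5787, Σpq = 4145
nΣpq − ΣpΣq = 33160 − 32705 = 455
nΣp² − (Σp)² = 25048 − 24025 = 1023; nΣq² − (Σq)² = 46296 − 44521 = 1775
r = 455 / √(1023 × 1775) = 455 / 1347.5255 ≈ 0.338

0.338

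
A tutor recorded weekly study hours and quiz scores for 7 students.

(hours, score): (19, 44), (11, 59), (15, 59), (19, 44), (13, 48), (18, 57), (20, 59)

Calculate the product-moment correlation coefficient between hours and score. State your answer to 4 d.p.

-0.2851

n = 7, Σx = 115, Σy = 370, Σx² = 1961, Σy² = 19868, Σxy = 6036
nΣxy − ΣxΣy = 42252 − 42550 = -298
nΣx² − (Σx)² = 13727 − 13225 = 502; nΣy² − (Σy)² = 139076 − 136900 = 2176
r = -298 / √(502 × 2176) = -298 / 1045.1564 ≈ -0.2851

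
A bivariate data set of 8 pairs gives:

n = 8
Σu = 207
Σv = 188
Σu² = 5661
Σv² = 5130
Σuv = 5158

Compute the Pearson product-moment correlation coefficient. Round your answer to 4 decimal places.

r = (nΣuv − ΣuΣv) / √[(nΣu² − (Σu)²)(nΣv² − (Σv)²)]
Numerator: 8×5158 − 207×188 = 2348
Denominator: √[(45288 − 42849)(41040 − 35344)] = √[2439 × 5696] = 3727.2703
r = 2348 / 3727.2703 ≈ 0.6300

0.6300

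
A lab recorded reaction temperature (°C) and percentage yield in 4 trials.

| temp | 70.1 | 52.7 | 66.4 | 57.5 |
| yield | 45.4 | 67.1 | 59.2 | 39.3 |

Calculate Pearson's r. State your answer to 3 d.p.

n = 4, Σx = 246.7, Σy = 211, Σx² = 15406.51, Σy² = 11612.7, Σxy = 12909.34
nΣxy − ΣxΣy = 51637.36 − 52053.7 = -416.34
nΣx² − (Σx)² = 61626.04 − 60860.89 = 765.15; nΣy² − (Σy)² = 46450.8 − 44521 = 1929.8
r = -416.34 / √(765.15 × 1929.8) = -416.34 / 1215.1487 ≈ -0.343

-0.343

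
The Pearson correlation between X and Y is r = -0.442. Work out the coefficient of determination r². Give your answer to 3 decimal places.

r² = (-0.442)² = 0.195

0.195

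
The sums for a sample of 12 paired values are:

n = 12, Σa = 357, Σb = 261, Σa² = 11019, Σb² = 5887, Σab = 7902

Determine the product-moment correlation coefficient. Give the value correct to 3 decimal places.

0.474

r = (nΣab − ΣaΣb) / √[(nΣa² − (Σa)²)(nΣb² − (Σb)²)]
Numerator: 12×7902 − 357×261 = 1647
Denominator: √[(132228 − 127449)(70644 − 68121)] = √[4779 × 2523] = 3472.3792
r = 1647 / 3472.3792 ≈ 0.474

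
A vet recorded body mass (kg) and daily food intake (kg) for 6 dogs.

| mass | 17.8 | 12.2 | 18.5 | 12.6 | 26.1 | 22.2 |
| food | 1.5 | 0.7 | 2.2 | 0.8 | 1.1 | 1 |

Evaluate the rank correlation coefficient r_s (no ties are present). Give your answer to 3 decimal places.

0.543

Rank mass: 3, 1, 4, 2, 6, 5
Rank food: 5, 1, 6, 2, 4, 3
d = rank(mass) − rank(food): -2, 0, -2, 0, 2, 2; Σd² = 16
ρ = 1 − 6Σd² / [n(n²−1)] = 1 − 6×16 / (6×35) = 1 − 96/210 ≈ 0.543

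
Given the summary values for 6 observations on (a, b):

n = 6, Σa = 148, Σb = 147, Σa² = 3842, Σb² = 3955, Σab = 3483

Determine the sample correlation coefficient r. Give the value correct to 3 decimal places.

-0.550

r = (nΣab − ΣaΣb) / √[(nΣa² − (Σa)²)(nΣb² − (Σb)²)]
Numerator: 6×3483 − 148×147 = -858
Denominator: √[(23052 − 21904)(23730 − 21609)] = √[1148 × 2121] = 1560.4192
r = -858 / 1560.4192 ≈ -0.550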